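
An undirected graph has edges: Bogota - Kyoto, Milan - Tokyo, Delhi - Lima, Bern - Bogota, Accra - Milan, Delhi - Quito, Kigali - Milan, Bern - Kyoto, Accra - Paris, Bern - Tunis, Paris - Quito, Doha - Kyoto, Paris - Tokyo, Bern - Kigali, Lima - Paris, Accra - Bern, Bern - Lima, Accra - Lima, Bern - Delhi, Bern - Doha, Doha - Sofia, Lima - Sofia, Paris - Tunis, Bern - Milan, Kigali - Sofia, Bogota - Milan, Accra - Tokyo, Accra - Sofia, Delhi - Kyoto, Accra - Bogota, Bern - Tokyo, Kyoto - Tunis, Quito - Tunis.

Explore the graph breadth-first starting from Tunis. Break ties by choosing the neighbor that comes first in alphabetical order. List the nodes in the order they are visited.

Tunis, Bern, Kyoto, Paris, Quito, Accra, Bogota, Delhi, Doha, Kigali, Lima, Milan, Tokyo, Sofia

Visit Tunis; enqueue Bern, Kyoto, Paris, Quito → queue [Bern, Kyoto, Paris, Quito]
Visit Bern; enqueue Accra, Bogota, Delhi, Doha, Kigali, Lima, Milan, Tokyo → queue [Kyoto, Paris, Quito, Accra, Bogota, Delhi, Doha, Kigali, Lima, Milan, Tokyo]
Visit Kyoto → queue [Paris, Quito, Accra, Bogota, Delhi, Doha, Kigali, Lima, Milan, Tokyo]
Visit Paris → queue [Quito, Accra, Bogota, Delhi, Doha, Kigali, Lima, Milan, Tokyo]
Visit Quito → queue [Accra, Bogota, Delhi, Doha, Kigali, Lima, Milan, Tokyo]
Visit Accra; enqueue Sofia → queue [Bogota, Delhi, Doha, Kigali, Lima, Milan, Tokyo, Sofia]
Visit Bogota → queue [Delhi, Doha, Kigali, Lima, Milan, Tokyo, Sofia]
Visit Delhi → queue [Doha, Kigali, Lima, Milan, Tokyo, Sofia]
Visit Doha → queue [Kigali, Lima, Milan, Tokyo, Sofia]
Visit Kigali → queue [Lima, Milan, Tokyo, Sofia]
Visit Lima → queue [Milan, Tokyo, Sofia]
Visit Milan → queue [Tokyo, Sofia]
Visit Tokyo → queue [Sofia]
Visit Sofia → queue []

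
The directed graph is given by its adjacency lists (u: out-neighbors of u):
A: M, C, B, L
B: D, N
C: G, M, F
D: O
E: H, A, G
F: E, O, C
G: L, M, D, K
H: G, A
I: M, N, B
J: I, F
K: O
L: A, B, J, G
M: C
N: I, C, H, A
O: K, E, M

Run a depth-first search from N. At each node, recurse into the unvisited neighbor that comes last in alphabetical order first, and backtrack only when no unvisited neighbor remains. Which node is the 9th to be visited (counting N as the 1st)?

Visit N
N → I
I → M
M → C
C → G
G → L
L → J
J → F
F → O
O → K
O → E
E → H
H → A
A → B
B → D

Visit order: N, I, M, C, G, L, J, F, O, K, E, H, A, B, D

O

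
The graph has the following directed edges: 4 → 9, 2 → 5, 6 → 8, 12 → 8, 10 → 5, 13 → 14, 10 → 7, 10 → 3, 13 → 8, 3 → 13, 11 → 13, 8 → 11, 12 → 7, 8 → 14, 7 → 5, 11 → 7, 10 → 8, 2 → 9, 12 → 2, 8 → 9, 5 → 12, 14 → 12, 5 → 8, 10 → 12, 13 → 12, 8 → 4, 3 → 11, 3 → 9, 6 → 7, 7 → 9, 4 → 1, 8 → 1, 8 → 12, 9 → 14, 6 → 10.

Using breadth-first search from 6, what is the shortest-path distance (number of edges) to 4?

Level 0: 6
Level 1: 7, 8, 10
Level 2: 1, 3, 4, 5, 9, 11, 12, 14
Level 3: 2, 13
4 first appears at level 2.

2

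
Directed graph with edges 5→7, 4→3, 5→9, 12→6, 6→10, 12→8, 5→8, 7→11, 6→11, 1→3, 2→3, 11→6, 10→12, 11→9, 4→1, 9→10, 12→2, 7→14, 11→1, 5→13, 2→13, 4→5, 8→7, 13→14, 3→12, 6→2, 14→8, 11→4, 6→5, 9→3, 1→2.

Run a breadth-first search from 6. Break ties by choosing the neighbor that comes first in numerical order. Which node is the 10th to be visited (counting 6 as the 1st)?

Visit 6; enqueue 2, 5, 10, 11 → queue [2, 5, 10, 11]
Visit 2; enqueue 3, 13 → queue [5, 10, 11, 3, 13]
Visit 5; enqueue 7, 8, 9 → queue [10, 11, 3, 13, 7, 8, 9]
Visit 10; enqueue 12 → queue [11, 3, 13, 7, 8, 9, 12]
Visit 11; enqueue 1, 4 → queue [3, 13, 7, 8, 9, 12, 1, 4]
Visit 3 → queue [13, 7, 8, 9, 12, 1, 4]
Visit 13; enqueue 14 → queue [7, 8, 9, 12, 1, 4, 14]
Visit 7 → queue [8, 9, 12, 1, 4, 14]
Visit 8 → queue [9, 12, 1, 4, 14]
Visit 9 → queue [12, 1, 4, 14]
Visit 12 → queue [1, 4, 14]
Visit 1 → queue [4, 14]
Visit 4 → queue [14]
Visit 14 → queue []

Visit order: 6, 2, 5, 10, 11, 3, 13, 7, 8, 9, 12, 1, 4, 14

9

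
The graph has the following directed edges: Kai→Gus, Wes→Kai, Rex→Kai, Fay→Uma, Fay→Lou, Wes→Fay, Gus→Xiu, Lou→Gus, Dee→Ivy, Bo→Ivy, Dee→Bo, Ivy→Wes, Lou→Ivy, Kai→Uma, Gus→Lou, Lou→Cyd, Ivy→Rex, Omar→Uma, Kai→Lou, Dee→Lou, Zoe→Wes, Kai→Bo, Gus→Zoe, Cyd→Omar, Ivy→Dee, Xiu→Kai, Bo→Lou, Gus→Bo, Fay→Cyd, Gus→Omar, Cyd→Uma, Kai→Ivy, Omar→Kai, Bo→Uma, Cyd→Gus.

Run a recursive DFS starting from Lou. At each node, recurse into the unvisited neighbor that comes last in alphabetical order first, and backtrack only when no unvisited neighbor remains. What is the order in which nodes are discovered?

Lou, Ivy, Wes, Kai, Uma, Gus, Zoe, Xiu, Omar, Bo, Fay, Cyd, Rex, Dee

Visit Lou
Lou → Ivy
Ivy → Wes
Wes → Kai
Kai → Uma
Kai → Gus
Gus → Zoe
Gus → Xiu
Gus → Omar
Gus → Bo
Wes → Fay
Fay → Cyd
Ivy → Rex
Ivy → Dee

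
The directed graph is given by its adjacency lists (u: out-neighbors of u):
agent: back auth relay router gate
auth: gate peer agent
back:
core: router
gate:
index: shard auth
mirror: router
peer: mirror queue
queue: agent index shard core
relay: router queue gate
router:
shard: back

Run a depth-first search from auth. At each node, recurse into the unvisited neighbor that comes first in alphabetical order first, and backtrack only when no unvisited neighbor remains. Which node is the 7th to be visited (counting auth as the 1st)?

core

Visit auth
auth → agent
agent → back
agent → gate
agent → relay
relay → queue
queue → core
core → router
queue → index
index → shard
auth → peer
peer → mirror

Visit order: auth, agent, back, gate, relay, queue, core, router, index, shard, peer, mirror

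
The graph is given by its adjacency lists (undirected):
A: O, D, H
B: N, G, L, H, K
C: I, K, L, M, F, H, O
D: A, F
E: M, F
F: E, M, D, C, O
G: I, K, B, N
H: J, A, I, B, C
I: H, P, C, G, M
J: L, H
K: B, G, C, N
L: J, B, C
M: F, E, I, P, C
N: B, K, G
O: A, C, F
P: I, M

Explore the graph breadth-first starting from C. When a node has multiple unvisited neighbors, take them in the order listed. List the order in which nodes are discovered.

C I K L M F H O P G B N J E D A

Visit C; enqueue I, K, L, M, F, H, O → queue [I, K, L, M, F, H, O]
Visit I; enqueue P, G → queue [K, L, M, F, H, O, P, G]
Visit K; enqueue B, N → queue [L, M, F, H, O, P, G, B, N]
Visit L; enqueue J → queue [M, F, H, O, P, G, B, N, J]
Visit M; enqueue E → queue [F, H, O, P, G, B, N, J, E]
Visit F; enqueue D → queue [H, O, P, G, B, N, J, E, D]
Visit H; enqueue A → queue [O, P, G, B, N, J, E, D, A]
Visit O → queue [P, G, B, N, J, E, D, A]
Visit P → queue [G, B, N, J, E, D, A]
Visit G → queue [B, N, J, E, D, A]
Visit B → queue [N, J, E, D, A]
Visit N → queue [J, E, D, A]
Visit J → queue [E, D, A]
Visit E → queue [D, A]
Visit D → queue [A]
Visit A → queue []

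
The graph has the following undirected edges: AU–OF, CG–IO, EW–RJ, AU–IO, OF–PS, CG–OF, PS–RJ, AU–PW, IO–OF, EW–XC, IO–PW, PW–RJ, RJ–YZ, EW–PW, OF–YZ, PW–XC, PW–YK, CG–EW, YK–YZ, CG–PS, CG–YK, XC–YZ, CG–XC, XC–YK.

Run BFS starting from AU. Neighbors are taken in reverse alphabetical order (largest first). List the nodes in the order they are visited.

AU PW OF IO YK XC RJ EW YZ PS CG

Visit AU; enqueue PW, OF, IO → queue [PW, OF, IO]
Visit PW; enqueue YK, XC, RJ, EW → queue [OF, IO, YK, XC, RJ, EW]
Visit OF; enqueue YZ, PS, CG → queue [IO, YK, XC, RJ, EW, YZ, PS, CG]
Visit IO → queue [YK, XC, RJ, EW, YZ, PS, CG]
Visit YK → queue [XC, RJ, EW, YZ, PS, CG]
Visit XC → queue [RJ, EW, YZ, PS, CG]
Visit RJ → queue [EW, YZ, PS, CG]
Visit EW → queue [YZ, PS, CG]
Visit YZ → queue [PS, CG]
Visit PS → queue [CG]
Visit CG → queue []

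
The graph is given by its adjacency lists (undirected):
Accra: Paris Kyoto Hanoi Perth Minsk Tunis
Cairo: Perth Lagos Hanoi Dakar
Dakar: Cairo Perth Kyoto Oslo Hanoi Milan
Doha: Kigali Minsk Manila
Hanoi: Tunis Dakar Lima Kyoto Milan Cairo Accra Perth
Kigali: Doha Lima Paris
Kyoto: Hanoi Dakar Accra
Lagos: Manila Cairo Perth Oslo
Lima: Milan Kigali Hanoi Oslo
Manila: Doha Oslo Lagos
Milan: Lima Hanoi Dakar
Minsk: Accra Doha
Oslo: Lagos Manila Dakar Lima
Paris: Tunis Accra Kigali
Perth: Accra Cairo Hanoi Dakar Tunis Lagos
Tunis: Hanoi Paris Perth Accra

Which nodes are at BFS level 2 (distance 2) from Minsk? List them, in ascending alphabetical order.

Hanoi, Kigali, Kyoto, Manila, Paris, Perth, Tunis

Level 0: Minsk
Level 1: Accra, Doha
Level 2: Hanoi, Kigali, Kyoto, Manila, Paris, Perth, Tunis
Level 3: Cairo, Dakar, Lagos, Lima, Milan, Oslo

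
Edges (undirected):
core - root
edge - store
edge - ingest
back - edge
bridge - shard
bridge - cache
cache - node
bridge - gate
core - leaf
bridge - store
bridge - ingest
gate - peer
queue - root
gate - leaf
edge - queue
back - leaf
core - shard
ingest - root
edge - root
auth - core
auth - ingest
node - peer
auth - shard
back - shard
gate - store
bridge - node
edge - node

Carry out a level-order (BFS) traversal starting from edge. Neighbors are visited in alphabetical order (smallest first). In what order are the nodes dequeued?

Visit edge; enqueue back, ingest, node, queue, root, store → queue [back, ingest, node, queue, root, store]
Visit back; enqueue leaf, shard → queue [ingest, node, queue, root, store, leaf, shard]
Visit ingest; enqueue auth, bridge → queue [node, queue, root, store, leaf, shard, auth, bridge]
Visit node; enqueue cache, peer → queue [queue, root, store, leaf, shard, auth, bridge, cache, peer]
Visit queue → queue [root, store, leaf, shard, auth, bridge, cache, peer]
Visit root; enqueue core → queue [store, leaf, shard, auth, bridge, cache, peer, core]
Visit store; enqueue gate → queue [leaf, shard, auth, bridge, cache, peer, core, gate]
Visit leaf → queue [shard, auth, bridge, cache, peer, core, gate]
Visit shard → queue [auth, bridge, cache, peer, core, gate]
Visit auth → queue [bridge, cache, peer, core, gate]
Visit bridge → queue [cache, peer, core, gate]
Visit cache → queue [peer, core, gate]
Visit peer → queue [core, gate]
Visit core → queue [gate]
Visit gate → queue []

edge back ingest node queue root store leaf shard auth bridge cache peer core gate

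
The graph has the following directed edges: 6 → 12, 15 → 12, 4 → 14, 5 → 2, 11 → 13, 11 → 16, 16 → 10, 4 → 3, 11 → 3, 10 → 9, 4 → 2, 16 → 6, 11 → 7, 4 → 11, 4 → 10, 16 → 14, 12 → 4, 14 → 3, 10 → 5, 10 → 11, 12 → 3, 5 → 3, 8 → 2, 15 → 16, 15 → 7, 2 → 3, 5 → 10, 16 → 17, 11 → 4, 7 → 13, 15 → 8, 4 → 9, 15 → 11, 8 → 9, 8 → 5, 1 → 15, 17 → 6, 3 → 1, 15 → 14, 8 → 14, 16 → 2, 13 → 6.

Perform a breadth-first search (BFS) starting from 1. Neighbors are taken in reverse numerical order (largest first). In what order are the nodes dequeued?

1, 15, 16, 14, 12, 11, 8, 7, 17, 10, 6, 2, 3, 4, 13, 9, 5

Visit 1; enqueue 15 → queue [15]
Visit 15; enqueue 16, 14, 12, 11, 8, 7 → queue [16, 14, 12, 11, 8, 7]
Visit 16; enqueue 17, 10, 6, 2 → queue [14, 12, 11, 8, 7, 17, 10, 6, 2]
Visit 14; enqueue 3 → queue [12, 11, 8, 7, 17, 10, 6, 2, 3]
Visit 12; enqueue 4 → queue [11, 8, 7, 17, 10, 6, 2, 3, 4]
Visit 11; enqueue 13 → queue [8, 7, 17, 10, 6, 2, 3, 4, 13]
Visit 8; enqueue 9, 5 → queue [7, 17, 10, 6, 2, 3, 4, 13, 9, 5]
Visit 7 → queue [17, 10, 6, 2, 3, 4, 13, 9, 5]
Visit 17 → queue [10, 6, 2, 3, 4, 13, 9, 5]
Visit 10 → queue [6, 2, 3, 4, 13, 9, 5]
Visit 6 → queue [2, 3, 4, 13, 9, 5]
Visit 2 → queue [3, 4, 13, 9, 5]
Visit 3 → queue [4, 13, 9, 5]
Visit 4 → queue [13, 9, 5]
Visit 13 → queue [9, 5]
Visit 9 → queue [5]
Visit 5 → queue []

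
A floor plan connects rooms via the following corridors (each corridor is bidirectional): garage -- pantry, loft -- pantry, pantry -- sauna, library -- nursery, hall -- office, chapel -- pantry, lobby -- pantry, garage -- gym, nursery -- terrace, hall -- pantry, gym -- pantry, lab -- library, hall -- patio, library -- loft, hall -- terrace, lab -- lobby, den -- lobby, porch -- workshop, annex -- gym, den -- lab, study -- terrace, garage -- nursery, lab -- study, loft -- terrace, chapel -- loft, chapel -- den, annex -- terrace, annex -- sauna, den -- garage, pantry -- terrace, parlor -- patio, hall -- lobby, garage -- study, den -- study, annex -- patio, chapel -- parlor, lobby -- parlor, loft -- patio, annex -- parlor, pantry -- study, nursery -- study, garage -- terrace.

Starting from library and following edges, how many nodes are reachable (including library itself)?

BFS from library visits: library, nursery, loft, lab, terrace, study, garage, patio, pantry, chapel, lobby, den, hall, annex, gym, parlor, sauna, office
Reachable nodes: 18 of 20 total.

18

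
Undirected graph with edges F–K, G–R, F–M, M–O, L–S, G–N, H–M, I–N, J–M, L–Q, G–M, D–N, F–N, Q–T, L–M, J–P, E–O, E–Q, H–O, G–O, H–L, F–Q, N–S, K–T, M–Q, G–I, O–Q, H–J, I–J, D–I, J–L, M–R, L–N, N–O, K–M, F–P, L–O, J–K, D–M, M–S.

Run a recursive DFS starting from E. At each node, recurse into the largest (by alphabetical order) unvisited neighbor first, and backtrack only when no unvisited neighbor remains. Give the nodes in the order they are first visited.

E -> Q -> T -> K -> M -> S -> N -> O -> L -> J -> P -> F -> I -> G -> R -> D -> H

Visit E
E → Q
Q → T
T → K
K → M
M → S
S → N
N → O
O → L
L → J
J → P
P → F
J → I
I → G
G → R
I → D
J → H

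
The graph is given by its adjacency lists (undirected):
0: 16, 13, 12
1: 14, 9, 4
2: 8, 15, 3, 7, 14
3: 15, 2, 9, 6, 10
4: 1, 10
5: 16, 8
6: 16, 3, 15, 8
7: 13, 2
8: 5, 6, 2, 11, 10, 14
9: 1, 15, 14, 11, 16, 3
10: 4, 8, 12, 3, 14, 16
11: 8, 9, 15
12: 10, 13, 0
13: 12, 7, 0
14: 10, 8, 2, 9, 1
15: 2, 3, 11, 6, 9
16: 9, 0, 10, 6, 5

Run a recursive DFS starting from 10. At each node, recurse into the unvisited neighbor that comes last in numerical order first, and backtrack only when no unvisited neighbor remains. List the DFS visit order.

10 → 16 → 9 → 15 → 11 → 8 → 14 → 2 → 7 → 13 → 12 → 0 → 3 → 6 → 1 → 4 → 5

Visit 10
10 → 16
16 → 9
9 → 15
15 → 11
11 → 8
8 → 14
14 → 2
2 → 7
7 → 13
13 → 12
12 → 0
2 → 3
3 → 6
14 → 1
1 → 4
8 → 5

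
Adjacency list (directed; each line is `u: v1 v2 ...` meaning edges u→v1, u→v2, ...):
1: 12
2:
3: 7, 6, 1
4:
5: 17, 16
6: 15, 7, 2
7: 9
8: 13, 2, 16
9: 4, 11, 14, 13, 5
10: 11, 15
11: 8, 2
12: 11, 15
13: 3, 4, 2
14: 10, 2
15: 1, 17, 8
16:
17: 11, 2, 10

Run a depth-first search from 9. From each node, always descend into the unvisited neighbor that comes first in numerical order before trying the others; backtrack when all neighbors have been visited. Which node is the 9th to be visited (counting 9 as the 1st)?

8

Visit 9
9 → 4
9 → 5
5 → 16
5 → 17
17 → 2
17 → 10
10 → 11
11 → 8
8 → 13
13 → 3
3 → 1
1 → 12
12 → 15
3 → 6
6 → 7
9 → 14

Visit order: 9, 4, 5, 16, 17, 2, 10, 11, 8, 13, 3, 1, 12, 15, 6, 7, 14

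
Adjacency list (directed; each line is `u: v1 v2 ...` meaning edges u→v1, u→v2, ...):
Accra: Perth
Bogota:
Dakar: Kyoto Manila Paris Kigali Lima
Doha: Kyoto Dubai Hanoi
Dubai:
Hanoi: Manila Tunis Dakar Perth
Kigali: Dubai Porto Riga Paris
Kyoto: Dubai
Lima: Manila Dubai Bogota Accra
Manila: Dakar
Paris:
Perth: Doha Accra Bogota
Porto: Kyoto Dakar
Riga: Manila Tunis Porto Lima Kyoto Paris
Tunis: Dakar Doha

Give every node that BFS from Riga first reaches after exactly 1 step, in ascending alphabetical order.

Level 0: Riga
Level 1: Kyoto, Lima, Manila, Paris, Porto, Tunis
Level 2: Accra, Bogota, Dakar, Doha, Dubai
Level 3: Hanoi, Kigali, Perth

Kyoto, Lima, Manila, Paris, Porto, Tunis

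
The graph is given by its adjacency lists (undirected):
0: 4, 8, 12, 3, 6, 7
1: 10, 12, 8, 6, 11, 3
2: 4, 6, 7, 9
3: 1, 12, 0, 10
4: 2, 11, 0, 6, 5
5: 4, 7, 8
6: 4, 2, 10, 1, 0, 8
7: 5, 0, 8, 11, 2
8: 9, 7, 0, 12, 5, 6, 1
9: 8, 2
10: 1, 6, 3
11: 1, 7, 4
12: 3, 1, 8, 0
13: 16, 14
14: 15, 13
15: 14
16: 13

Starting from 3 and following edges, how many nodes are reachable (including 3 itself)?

13

BFS from 3 visits: 3, 1, 12, 0, 10, 8, 6, 11, 4, 7, 9, 5, 2
Reachable nodes: 13 of 17 total.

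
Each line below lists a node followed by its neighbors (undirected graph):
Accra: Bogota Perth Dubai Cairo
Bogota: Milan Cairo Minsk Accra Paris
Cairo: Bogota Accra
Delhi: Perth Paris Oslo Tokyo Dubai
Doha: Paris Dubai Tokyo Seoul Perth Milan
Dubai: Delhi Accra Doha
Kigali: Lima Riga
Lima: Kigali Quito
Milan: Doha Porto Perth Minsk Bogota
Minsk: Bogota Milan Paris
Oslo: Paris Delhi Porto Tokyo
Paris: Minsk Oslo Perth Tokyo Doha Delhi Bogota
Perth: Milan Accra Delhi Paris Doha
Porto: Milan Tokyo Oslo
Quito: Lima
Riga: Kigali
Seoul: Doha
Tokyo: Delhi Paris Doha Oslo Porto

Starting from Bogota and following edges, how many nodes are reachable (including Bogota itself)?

14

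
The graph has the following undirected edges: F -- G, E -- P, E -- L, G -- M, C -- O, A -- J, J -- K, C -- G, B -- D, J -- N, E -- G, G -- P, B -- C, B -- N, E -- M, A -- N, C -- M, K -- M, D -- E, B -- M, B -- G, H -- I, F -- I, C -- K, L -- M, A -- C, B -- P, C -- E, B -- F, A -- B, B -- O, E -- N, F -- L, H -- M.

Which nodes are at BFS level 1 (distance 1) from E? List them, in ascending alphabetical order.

Level 0: E
Level 1: C, D, G, L, M, N, P
Level 2: A, B, F, H, J, K, O
Level 3: I

C, D, G, L, M, N, P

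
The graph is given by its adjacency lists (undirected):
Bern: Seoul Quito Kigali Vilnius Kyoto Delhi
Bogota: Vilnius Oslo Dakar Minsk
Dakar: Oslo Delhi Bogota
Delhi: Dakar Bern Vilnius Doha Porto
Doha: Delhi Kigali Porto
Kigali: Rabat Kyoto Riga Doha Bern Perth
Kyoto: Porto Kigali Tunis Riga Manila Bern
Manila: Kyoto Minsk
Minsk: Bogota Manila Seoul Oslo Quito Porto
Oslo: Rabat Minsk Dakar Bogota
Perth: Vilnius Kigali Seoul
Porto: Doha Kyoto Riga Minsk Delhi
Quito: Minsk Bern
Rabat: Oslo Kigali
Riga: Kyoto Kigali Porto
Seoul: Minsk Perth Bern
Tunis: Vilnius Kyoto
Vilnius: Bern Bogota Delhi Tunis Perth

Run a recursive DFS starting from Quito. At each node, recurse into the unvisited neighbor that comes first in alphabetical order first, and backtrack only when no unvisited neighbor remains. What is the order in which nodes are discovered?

Quito Bern Delhi Dakar Bogota Minsk Manila Kyoto Kigali Doha Porto Riga Perth Seoul Vilnius Tunis Rabat Oslo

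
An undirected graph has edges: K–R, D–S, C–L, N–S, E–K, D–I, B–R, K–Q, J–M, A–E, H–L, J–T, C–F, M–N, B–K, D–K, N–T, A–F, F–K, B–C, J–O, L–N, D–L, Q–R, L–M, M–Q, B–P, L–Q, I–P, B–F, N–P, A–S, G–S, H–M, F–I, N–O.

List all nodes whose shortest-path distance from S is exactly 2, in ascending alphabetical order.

Level 0: S
Level 1: A, D, G, N
Level 2: E, F, I, K, L, M, O, P, T
Level 3: B, C, H, J, Q, R

E, F, I, K, L, M, O, P, T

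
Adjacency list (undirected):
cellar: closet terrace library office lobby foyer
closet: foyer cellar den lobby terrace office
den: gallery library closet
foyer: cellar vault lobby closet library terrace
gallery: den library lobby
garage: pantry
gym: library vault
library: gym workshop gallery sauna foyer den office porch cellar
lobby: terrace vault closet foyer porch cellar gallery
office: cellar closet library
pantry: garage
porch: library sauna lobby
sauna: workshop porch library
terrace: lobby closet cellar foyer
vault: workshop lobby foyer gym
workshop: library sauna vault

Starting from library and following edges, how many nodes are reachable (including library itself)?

14

BFS from library visits: library, cellar, den, foyer, gallery, gym, office, porch, sauna, workshop, closet, lobby, terrace, vault
Reachable nodes: 14 of 16 total.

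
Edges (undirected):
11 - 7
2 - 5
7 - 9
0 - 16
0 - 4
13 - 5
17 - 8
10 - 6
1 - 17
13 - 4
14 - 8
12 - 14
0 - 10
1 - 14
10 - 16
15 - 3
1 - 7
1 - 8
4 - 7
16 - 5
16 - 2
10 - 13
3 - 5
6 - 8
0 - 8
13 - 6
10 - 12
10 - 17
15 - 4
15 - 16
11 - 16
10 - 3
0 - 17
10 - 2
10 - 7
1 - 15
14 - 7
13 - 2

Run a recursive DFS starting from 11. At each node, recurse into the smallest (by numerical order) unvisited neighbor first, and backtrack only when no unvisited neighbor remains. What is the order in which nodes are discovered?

11 7 1 8 0 4 13 2 5 3 10 6 12 14 16 15 17 9

Visit 11
11 → 7
7 → 1
1 → 8
8 → 0
0 → 4
4 → 13
13 → 2
2 → 5
5 → 3
3 → 10
10 → 6
10 → 12
12 → 14
10 → 16
16 → 15
10 → 17
7 → 9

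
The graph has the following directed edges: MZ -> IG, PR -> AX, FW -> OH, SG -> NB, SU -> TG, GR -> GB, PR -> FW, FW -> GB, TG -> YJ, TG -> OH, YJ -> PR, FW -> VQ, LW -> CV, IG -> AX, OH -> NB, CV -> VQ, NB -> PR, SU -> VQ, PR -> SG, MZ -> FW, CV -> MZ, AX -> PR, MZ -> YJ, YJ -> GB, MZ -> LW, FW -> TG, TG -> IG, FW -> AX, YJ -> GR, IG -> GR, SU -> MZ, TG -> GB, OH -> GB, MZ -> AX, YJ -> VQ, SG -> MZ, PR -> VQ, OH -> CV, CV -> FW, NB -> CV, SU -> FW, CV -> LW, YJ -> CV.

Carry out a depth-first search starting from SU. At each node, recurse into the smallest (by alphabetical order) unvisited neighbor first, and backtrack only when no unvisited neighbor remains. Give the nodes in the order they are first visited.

Visit SU
SU → FW
FW → AX
AX → PR
PR → SG
SG → MZ
MZ → IG
IG → GR
GR → GB
MZ → LW
LW → CV
CV → VQ
MZ → YJ
SG → NB
FW → OH
FW → TG

SU FW AX PR SG MZ IG GR GB LW CV VQ YJ NB OH TG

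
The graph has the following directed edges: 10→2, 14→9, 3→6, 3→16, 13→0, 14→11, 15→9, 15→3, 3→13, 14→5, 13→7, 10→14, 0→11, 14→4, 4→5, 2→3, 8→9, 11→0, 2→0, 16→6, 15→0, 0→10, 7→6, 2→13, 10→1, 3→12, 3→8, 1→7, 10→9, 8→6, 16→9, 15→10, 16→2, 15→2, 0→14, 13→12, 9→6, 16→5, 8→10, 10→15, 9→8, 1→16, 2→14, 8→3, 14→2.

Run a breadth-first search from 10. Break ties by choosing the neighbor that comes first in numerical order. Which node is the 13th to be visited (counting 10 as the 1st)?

Visit 10; enqueue 1, 2, 9, 14, 15 → queue [1, 2, 9, 14, 15]
Visit 1; enqueue 7, 16 → queue [2, 9, 14, 15, 7, 16]
Visit 2; enqueue 0, 3, 13 → queue [9, 14, 15, 7, 16, 0, 3, 13]
Visit 9; enqueue 6, 8 → queue [14, 15, 7, 16, 0, 3, 13, 6, 8]
Visit 14; enqueue 4, 5, 11 → queue [15, 7, 16, 0, 3, 13, 6, 8, 4, 5, 11]
Visit 15 → queue [7, 16, 0, 3, 13, 6, 8, 4, 5, 11]
Visit 7 → queue [16, 0, 3, 13, 6, 8, 4, 5, 11]
Visit 16 → queue [0, 3, 13, 6, 8, 4, 5, 11]
Visit 0 → queue [3, 13, 6, 8, 4, 5, 11]
Visit 3; enqueue 12 → queue [13, 6, 8, 4, 5, 11, 12]
Visit 13 → queue [6, 8, 4, 5, 11, 12]
Visit 6 → queue [8, 4, 5, 11, 12]
Visit 8 → queue [4, 5, 11, 12]
Visit 4 → queue [5, 11, 12]
Visit 5 → queue [11, 12]
Visit 11 → queue [12]
Visit 12 → queue []

Visit order: 10, 1, 2, 9, 14, 15, 7, 16, 0, 3, 13, 6, 8, 4, 5, 11, 12

8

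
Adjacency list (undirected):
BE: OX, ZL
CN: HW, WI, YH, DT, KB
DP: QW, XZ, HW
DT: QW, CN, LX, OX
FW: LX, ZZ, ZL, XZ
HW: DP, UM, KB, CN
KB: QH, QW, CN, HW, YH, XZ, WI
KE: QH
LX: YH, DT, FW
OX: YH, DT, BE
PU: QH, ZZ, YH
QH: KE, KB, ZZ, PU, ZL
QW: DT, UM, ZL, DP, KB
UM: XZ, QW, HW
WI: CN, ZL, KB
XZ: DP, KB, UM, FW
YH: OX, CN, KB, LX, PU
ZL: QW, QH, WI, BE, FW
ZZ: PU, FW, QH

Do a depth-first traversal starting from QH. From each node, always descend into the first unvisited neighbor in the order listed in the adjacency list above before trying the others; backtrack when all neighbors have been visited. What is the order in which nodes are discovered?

QH → KE → KB → QW → DT → CN → HW → DP → XZ → UM → FW → LX → YH → OX → BE → ZL → WI → PU → ZZ

Visit QH
QH → KE
QH → KB
KB → QW
QW → DT
DT → CN
CN → HW
HW → DP
DP → XZ
XZ → UM
XZ → FW
FW → LX
LX → YH
YH → OX
OX → BE
BE → ZL
ZL → WI
YH → PU
PU → ZZ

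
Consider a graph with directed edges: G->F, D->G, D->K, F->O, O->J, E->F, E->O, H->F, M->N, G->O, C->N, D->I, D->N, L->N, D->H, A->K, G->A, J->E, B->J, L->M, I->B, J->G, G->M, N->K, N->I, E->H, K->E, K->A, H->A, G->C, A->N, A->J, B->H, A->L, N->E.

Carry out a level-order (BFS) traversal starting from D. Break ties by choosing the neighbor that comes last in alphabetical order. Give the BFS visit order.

Visit D; enqueue N, K, I, H, G → queue [N, K, I, H, G]
Visit N; enqueue E → queue [K, I, H, G, E]
Visit K; enqueue A → queue [I, H, G, E, A]
Visit I; enqueue B → queue [H, G, E, A, B]
Visit H; enqueue F → queue [G, E, A, B, F]
Visit G; enqueue O, M, C → queue [E, A, B, F, O, M, C]
Visit E → queue [A, B, F, O, M, C]
Visit A; enqueue L, J → queue [B, F, O, M, C, L, J]
Visit B → queue [F, O, M, C, L, J]
Visit F → queue [O, M, C, L, J]
Visit O → queue [M, C, L, J]
Visit M → queue [C, L, J]
Visit C → queue [L, J]
Visit L → queue [J]
Visit J → queue []

D, N, K, I, H, G, E, A, B, F, O, M, C, L, J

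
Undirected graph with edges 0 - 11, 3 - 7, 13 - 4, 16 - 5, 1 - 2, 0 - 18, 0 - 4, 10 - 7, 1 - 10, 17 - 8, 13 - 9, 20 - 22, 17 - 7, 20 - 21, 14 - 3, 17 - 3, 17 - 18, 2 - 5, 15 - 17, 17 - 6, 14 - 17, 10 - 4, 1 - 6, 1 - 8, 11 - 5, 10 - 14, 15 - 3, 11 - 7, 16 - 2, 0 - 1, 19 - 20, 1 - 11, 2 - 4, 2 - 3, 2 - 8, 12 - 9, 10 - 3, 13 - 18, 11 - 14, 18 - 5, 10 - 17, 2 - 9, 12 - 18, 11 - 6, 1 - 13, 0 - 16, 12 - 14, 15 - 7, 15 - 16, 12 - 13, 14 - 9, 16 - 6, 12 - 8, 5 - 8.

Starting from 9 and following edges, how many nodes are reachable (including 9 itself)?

19

BFS from 9 visits: 9, 2, 12, 13, 14, 1, 3, 4, 5, 8, 16, 18, 10, 11, 17, 0, 6, 7, 15
Reachable nodes: 19 of 23 total.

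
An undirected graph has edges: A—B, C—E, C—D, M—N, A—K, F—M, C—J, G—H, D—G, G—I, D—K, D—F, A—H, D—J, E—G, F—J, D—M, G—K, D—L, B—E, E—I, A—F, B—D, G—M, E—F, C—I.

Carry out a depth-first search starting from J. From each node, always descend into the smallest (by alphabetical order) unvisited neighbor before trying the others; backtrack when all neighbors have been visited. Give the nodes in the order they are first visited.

J C D B A F E G H I K M N L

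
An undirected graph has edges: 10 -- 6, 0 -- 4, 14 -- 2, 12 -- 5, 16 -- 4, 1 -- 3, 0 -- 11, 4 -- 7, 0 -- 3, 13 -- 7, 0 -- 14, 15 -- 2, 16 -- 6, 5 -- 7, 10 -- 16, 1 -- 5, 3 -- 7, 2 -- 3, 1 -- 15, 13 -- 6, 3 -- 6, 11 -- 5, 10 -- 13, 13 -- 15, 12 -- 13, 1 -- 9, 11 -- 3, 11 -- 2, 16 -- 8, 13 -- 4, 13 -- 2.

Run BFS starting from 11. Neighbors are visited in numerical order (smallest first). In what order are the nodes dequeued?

11 -> 0 -> 2 -> 3 -> 5 -> 4 -> 14 -> 13 -> 15 -> 1 -> 6 -> 7 -> 12 -> 16 -> 10 -> 9 -> 8

Visit 11; enqueue 0, 2, 3, 5 → queue [0, 2, 3, 5]
Visit 0; enqueue 4, 14 → queue [2, 3, 5, 4, 14]
Visit 2; enqueue 13, 15 → queue [3, 5, 4, 14, 13, 15]
Visit 3; enqueue 1, 6, 7 → queue [5, 4, 14, 13, 15, 1, 6, 7]
Visit 5; enqueue 12 → queue [4, 14, 13, 15, 1, 6, 7, 12]
Visit 4; enqueue 16 → queue [14, 13, 15, 1, 6, 7, 12, 16]
Visit 14 → queue [13, 15, 1, 6, 7, 12, 16]
Visit 13; enqueue 10 → queue [15, 1, 6, 7, 12, 16, 10]
Visit 15 → queue [1, 6, 7, 12, 16, 10]
Visit 1; enqueue 9 → queue [6, 7, 12, 16, 10, 9]
Visit 6 → queue [7, 12, 16, 10, 9]
Visit 7 → queue [12, 16, 10, 9]
Visit 12 → queue [16, 10, 9]
Visit 16; enqueue 8 → queue [10, 9, 8]
Visit 10 → queue [9, 8]
Visit 9 → queue [8]
Visit 8 → queue []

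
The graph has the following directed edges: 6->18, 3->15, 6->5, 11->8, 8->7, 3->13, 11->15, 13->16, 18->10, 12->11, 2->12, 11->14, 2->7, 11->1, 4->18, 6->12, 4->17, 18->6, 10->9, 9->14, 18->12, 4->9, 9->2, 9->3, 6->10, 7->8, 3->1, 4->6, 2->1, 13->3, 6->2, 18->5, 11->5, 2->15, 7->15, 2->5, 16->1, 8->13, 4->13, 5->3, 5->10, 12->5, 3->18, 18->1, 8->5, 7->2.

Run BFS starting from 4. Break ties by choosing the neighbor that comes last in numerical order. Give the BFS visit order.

4 → 18 → 17 → 13 → 9 → 6 → 12 → 10 → 5 → 1 → 16 → 3 → 14 → 2 → 11 → 15 → 7 → 8

Visit 4; enqueue 18, 17, 13, 9, 6 → queue [18, 17, 13, 9, 6]
Visit 18; enqueue 12, 10, 5, 1 → queue [17, 13, 9, 6, 12, 10, 5, 1]
Visit 17 → queue [13, 9, 6, 12, 10, 5, 1]
Visit 13; enqueue 16, 3 → queue [9, 6, 12, 10, 5, 1, 16, 3]
Visit 9; enqueue 14, 2 → queue [6, 12, 10, 5, 1, 16, 3, 14, 2]
Visit 6 → queue [12, 10, 5, 1, 16, 3, 14, 2]
Visit 12; enqueue 11 → queue [10, 5, 1, 16, 3, 14, 2, 11]
Visit 10 → queue [5, 1, 16, 3, 14, 2, 11]
Visit 5 → queue [1, 16, 3, 14, 2, 11]
Visit 1 → queue [16, 3, 14, 2, 11]
Visit 16 → queue [3, 14, 2, 11]
Visit 3; enqueue 15 → queue [14, 2, 11, 15]
Visit 14 → queue [2, 11, 15]
Visit 2; enqueue 7 → queue [11, 15, 7]
Visit 11; enqueue 8 → queue [15, 7, 8]
Visit 15 → queue [7, 8]
Visit 7 → queue [8]
Visit 8 → queue []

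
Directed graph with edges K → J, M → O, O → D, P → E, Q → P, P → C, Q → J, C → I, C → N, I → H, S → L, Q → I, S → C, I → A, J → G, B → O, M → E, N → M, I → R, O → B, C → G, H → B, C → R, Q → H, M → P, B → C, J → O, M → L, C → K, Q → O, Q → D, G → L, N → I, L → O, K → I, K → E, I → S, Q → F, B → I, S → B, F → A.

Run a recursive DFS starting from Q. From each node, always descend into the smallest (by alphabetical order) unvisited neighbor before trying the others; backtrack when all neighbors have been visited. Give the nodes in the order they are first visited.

Q, D, F, A, H, B, C, G, L, O, I, R, S, K, E, J, N, M, P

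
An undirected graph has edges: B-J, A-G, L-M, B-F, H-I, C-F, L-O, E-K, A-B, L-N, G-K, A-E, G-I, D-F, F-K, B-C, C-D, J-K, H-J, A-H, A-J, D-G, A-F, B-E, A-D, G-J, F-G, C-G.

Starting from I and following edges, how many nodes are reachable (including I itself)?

11

BFS from I visits: I, H, G, J, A, K, F, D, C, B, E
Reachable nodes: 11 of 15 total.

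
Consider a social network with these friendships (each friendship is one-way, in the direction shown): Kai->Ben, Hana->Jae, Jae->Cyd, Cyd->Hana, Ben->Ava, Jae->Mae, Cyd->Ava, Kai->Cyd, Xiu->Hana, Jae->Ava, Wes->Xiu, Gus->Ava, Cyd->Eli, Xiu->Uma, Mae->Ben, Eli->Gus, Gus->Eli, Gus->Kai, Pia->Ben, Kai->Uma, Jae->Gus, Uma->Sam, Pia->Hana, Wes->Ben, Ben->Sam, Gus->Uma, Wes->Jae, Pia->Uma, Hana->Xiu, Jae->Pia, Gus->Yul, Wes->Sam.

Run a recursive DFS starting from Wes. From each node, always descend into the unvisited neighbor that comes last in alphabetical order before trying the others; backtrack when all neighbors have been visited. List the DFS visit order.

Wes -> Xiu -> Uma -> Sam -> Hana -> Jae -> Pia -> Ben -> Ava -> Mae -> Gus -> Yul -> Kai -> Cyd -> Eli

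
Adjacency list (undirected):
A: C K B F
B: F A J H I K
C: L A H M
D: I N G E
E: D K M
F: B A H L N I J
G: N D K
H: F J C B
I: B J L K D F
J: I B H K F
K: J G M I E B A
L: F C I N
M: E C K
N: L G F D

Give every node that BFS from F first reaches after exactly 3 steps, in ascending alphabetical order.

Level 0: F
Level 1: A, B, H, I, J, L, N
Level 2: C, D, G, K
Level 3: E, M

E, M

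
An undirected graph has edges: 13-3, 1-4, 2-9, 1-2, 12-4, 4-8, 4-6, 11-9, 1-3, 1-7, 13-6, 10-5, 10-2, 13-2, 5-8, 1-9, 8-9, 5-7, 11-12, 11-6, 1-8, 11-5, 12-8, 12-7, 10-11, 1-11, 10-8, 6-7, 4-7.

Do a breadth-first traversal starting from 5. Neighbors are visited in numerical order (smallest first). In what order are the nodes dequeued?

Visit 5; enqueue 7, 8, 10, 11 → queue [7, 8, 10, 11]
Visit 7; enqueue 1, 4, 6, 12 → queue [8, 10, 11, 1, 4, 6, 12]
Visit 8; enqueue 9 → queue [10, 11, 1, 4, 6, 12, 9]
Visit 10; enqueue 2 → queue [11, 1, 4, 6, 12, 9, 2]
Visit 11 → queue [1, 4, 6, 12, 9, 2]
Visit 1; enqueue 3 → queue [4, 6, 12, 9, 2, 3]
Visit 4 → queue [6, 12, 9, 2, 3]
Visit 6; enqueue 13 → queue [12, 9, 2, 3, 13]
Visit 12 → queue [9, 2, 3, 13]
Visit 9 → queue [2, 3, 13]
Visit 2 → queue [3, 13]
Visit 3 → queue [13]
Visit 13 → queue []

5, 7, 8, 10, 11, 1, 4, 6, 12, 9, 2, 3, 13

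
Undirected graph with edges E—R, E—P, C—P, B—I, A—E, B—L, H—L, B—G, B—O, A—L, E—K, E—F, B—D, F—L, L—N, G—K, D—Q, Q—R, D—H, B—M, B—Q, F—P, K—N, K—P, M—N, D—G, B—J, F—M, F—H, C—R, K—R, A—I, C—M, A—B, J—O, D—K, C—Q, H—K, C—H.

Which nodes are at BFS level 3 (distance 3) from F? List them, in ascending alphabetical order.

G, I, J, O, Q

Level 0: F
Level 1: E, H, L, M, P
Level 2: A, B, C, D, K, N, R
Level 3: G, I, J, O, Q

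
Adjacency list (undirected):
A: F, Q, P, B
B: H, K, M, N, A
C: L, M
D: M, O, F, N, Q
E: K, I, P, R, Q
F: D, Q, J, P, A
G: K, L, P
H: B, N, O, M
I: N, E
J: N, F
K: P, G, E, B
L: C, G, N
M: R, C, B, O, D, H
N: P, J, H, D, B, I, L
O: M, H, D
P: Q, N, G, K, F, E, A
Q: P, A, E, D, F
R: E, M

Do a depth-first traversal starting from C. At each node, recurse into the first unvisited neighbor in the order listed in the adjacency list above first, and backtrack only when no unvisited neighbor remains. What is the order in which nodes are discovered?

C, L, G, K, P, Q, A, F, D, M, R, E, I, N, J, H, B, O

Visit C
C → L
L → G
G → K
K → P
P → Q
Q → A
A → F
F → D
D → M
M → R
R → E
E → I
I → N
N → J
N → H
H → B
H → O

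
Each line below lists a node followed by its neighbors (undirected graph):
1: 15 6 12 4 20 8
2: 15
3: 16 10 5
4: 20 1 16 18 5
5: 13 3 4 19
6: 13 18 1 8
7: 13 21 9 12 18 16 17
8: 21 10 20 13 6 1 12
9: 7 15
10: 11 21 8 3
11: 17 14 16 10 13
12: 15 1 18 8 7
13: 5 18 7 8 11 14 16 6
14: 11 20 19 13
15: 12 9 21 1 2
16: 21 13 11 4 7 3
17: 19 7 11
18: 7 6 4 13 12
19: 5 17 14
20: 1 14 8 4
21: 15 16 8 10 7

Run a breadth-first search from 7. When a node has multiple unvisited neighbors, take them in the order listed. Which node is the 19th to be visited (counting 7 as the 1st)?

19

Visit 7; enqueue 13, 21, 9, 12, 18, 16, 17 → queue [13, 21, 9, 12, 18, 16, 17]
Visit 13; enqueue 5, 8, 11, 14, 6 → queue [21, 9, 12, 18, 16, 17, 5, 8, 11, 14, 6]
Visit 21; enqueue 15, 10 → queue [9, 12, 18, 16, 17, 5, 8, 11, 14, 6, 15, 10]
Visit 9 → queue [12, 18, 16, 17, 5, 8, 11, 14, 6, 15, 10]
Visit 12; enqueue 1 → queue [18, 16, 17, 5, 8, 11, 14, 6, 15, 10, 1]
Visit 18; enqueue 4 → queue [16, 17, 5, 8, 11, 14, 6, 15, 10, 1, 4]
Visit 16; enqueue 3 → queue [17, 5, 8, 11, 14, 6, 15, 10, 1, 4, 3]
Visit 17; enqueue 19 → queue [5, 8, 11, 14, 6, 15, 10, 1, 4, 3, 19]
Visit 5 → queue [8, 11, 14, 6, 15, 10, 1, 4, 3, 19]
Visit 8; enqueue 20 → queue [11, 14, 6, 15, 10, 1, 4, 3, 19, 20]
Visit 11 → queue [14, 6, 15, 10, 1, 4, 3, 19, 20]
Visit 14 → queue [6, 15, 10, 1, 4, 3, 19, 20]
Visit 6 → queue [15, 10, 1, 4, 3, 19, 20]
Visit 15; enqueue 2 → queue [10, 1, 4, 3, 19, 20, 2]
Visit 10 → queue [1, 4, 3, 19, 20, 2]
Visit 1 → queue [4, 3, 19, 20, 2]
Visit 4 → queue [3, 19, 20, 2]
Visit 3 → queue [19, 20, 2]
Visit 19 → queue [20, 2]
Visit 20 → queue [2]
Visit 2 → queue []

Visit order: 7, 13, 21, 9, 12, 18, 16, 17, 5, 8, 11, 14, 6, 15, 10, 1, 4, 3, 19, 20, 2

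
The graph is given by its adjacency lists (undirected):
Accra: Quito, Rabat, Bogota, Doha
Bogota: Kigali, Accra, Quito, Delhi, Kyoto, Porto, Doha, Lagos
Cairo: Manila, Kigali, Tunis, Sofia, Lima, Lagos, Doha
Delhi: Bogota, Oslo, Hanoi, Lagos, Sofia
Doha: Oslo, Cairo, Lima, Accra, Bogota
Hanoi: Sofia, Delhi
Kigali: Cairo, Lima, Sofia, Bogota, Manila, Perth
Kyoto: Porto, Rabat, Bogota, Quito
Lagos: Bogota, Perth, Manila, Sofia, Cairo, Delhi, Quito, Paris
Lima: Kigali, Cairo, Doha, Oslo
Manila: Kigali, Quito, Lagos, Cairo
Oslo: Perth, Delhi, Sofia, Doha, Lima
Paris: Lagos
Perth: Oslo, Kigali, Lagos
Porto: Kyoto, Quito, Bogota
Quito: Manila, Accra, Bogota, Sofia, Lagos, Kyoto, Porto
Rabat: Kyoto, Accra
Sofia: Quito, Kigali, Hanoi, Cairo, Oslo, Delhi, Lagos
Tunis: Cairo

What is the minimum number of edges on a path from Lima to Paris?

3

Level 0: Lima
Level 1: Cairo, Doha, Kigali, Oslo
Level 2: Accra, Bogota, Delhi, Lagos, Manila, Perth, Sofia, Tunis
Level 3: Hanoi, Kyoto, Paris, Porto, Quito, Rabat
Paris first appears at level 3.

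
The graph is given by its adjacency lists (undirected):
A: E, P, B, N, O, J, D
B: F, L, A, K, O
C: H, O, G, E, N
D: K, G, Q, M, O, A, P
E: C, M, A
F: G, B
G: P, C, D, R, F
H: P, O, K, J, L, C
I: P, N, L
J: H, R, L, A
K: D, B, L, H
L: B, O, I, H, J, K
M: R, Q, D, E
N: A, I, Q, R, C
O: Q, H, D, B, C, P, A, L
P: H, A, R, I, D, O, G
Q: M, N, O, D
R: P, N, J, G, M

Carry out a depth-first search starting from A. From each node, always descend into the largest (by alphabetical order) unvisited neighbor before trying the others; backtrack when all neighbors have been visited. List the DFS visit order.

A -> P -> R -> N -> Q -> O -> L -> K -> H -> J -> C -> G -> F -> B -> D -> M -> E -> I

Visit A
A → P
P → R
R → N
N → Q
Q → O
O → L
L → K
K → H
H → J
H → C
C → G
G → F
F → B
G → D
D → M
M → E
L → I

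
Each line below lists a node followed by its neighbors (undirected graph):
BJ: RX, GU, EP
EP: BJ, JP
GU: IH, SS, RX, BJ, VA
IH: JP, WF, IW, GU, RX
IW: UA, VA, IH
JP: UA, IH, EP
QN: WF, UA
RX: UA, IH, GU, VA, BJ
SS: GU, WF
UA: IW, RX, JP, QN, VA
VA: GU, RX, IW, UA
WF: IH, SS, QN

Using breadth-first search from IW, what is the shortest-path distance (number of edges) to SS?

3

Level 0: IW
Level 1: IH, UA, VA
Level 2: GU, JP, QN, RX, WF
Level 3: BJ, EP, SS
SS first appears at level 3.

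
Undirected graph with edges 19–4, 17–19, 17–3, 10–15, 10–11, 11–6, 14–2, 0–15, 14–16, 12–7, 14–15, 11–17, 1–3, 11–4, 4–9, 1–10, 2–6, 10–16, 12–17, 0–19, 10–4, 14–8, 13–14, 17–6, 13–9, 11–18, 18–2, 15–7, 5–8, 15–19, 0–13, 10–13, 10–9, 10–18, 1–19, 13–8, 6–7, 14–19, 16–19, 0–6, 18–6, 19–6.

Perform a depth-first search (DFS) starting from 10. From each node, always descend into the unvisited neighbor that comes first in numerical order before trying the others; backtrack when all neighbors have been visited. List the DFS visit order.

Visit 10
10 → 1
1 → 3
3 → 17
17 → 6
6 → 0
0 → 13
13 → 8
8 → 5
8 → 14
14 → 2
2 → 18
18 → 11
11 → 4
4 → 9
4 → 19
19 → 15
15 → 7
7 → 12
19 → 16

10 -> 1 -> 3 -> 17 -> 6 -> 0 -> 13 -> 8 -> 5 -> 14 -> 2 -> 18 -> 11 -> 4 -> 9 -> 19 -> 15 -> 7 -> 12 -> 16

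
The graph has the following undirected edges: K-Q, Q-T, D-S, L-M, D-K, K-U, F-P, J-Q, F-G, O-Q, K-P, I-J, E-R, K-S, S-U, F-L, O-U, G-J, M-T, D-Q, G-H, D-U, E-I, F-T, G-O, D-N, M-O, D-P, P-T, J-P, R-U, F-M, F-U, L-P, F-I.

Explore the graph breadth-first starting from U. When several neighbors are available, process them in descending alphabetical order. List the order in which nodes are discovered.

Visit U; enqueue S, R, O, K, F, D → queue [S, R, O, K, F, D]
Visit S → queue [R, O, K, F, D]
Visit R; enqueue E → queue [O, K, F, D, E]
Visit O; enqueue Q, M, G → queue [K, F, D, E, Q, M, G]
Visit K; enqueue P → queue [F, D, E, Q, M, G, P]
Visit F; enqueue T, L, I → queue [D, E, Q, M, G, P, T, L, I]
Visit D; enqueue N → queue [E, Q, M, G, P, T, L, I, N]
Visit E → queue [Q, M, G, P, T, L, I, N]
Visit Q; enqueue J → queue [M, G, P, T, L, I, N, J]
Visit M → queue [G, P, T, L, I, N, J]
Visit G; enqueue H → queue [P, T, L, I, N, J, H]
Visit P → queue [T, L, I, N, J, H]
Visit T → queue [L, I, N, J, H]
Visit L → queue [I, N, J, H]
Visit I → queue [N, J, H]
Visit N → queue [J, H]
Visit J → queue [H]
Visit H → queue []

U, S, R, O, K, F, D, E, Q, M, G, P, T, L, I, N, J, H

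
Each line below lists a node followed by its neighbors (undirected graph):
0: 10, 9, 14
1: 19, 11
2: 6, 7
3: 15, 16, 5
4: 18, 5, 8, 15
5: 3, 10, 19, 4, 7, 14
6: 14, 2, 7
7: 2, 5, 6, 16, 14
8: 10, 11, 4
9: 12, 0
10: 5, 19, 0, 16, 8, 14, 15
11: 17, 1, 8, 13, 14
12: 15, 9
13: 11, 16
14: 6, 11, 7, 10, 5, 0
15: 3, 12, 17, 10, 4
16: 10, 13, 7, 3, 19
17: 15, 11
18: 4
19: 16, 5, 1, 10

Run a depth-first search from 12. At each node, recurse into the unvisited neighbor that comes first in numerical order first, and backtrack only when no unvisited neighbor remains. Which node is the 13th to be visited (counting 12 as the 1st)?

Visit 12
12 → 9
9 → 0
0 → 10
10 → 5
5 → 3
3 → 15
15 → 4
4 → 8
8 → 11
11 → 1
1 → 19
19 → 16
16 → 7
7 → 2
2 → 6
6 → 14
16 → 13
11 → 17
4 → 18

Visit order: 12, 9, 0, 10, 5, 3, 15, 4, 8, 11, 1, 19, 16, 7, 2, 6, 14, 13, 17, 18

16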